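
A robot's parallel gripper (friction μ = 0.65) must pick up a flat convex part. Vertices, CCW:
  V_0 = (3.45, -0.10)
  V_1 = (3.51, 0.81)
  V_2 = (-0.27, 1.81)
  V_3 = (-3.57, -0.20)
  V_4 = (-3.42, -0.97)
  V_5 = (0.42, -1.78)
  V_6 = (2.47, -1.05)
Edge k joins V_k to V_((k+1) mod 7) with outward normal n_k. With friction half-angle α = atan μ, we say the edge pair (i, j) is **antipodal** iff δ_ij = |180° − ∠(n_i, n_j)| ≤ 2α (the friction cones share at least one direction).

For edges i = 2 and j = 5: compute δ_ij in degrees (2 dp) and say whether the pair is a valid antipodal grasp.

α = atan 0.65 = 33.02°;  2α = 66.05°
edge 2: e_2 = (-3.30, -2.01);  n_2 = (-0.5202, +0.8540)
edge 5: e_5 = (+2.05, +0.73);  n_5 = (+0.3355, -0.9421)
∠(n_2, n_5) = 168.26°
δ = |180° − 168.26°| = 11.74°
11.74° ≤ 2α = 66.05°  →  valid

δ = 11.74°, valid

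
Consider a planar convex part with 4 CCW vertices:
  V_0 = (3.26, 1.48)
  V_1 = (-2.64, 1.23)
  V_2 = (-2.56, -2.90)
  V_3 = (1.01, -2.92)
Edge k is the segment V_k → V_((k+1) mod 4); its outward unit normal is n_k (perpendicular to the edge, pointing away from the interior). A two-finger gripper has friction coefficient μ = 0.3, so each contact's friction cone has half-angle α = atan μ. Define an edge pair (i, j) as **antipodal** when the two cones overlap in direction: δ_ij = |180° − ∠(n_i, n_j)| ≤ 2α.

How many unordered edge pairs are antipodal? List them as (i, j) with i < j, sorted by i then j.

count = 2; pairs: (0,2), (1,3)

α = atan 0.3 = 16.70°;  2α = 33.40°
n_0 = (-0.0423, +0.9991)
n_1 = (-0.9998, -0.0194)
n_2 = (-0.0056, -1.0000)
n_3 = (+0.8903, -0.4553)
  (0,1): δ = 91.32°  ·
  (0,2): δ = 2.75°  ✓
  (0,3): δ = 60.49°  ·
  (1,2): δ = 91.43°  ·
  (1,3): δ = 28.19°  ✓
  (2,3): δ = 116.76°  ·
antipodal pairs: 2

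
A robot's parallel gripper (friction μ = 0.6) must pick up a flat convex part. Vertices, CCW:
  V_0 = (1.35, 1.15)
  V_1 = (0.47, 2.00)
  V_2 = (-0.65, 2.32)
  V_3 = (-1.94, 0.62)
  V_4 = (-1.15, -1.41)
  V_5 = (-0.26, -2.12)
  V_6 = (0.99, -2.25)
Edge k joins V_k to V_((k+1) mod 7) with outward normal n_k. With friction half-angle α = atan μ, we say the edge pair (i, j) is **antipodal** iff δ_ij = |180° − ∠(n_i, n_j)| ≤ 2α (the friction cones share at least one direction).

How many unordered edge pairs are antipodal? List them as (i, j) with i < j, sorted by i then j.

α = atan 0.6 = 30.96°;  2α = 61.93°
n_0 = (+0.6947, +0.7193)
n_1 = (+0.2747, +0.9615)
n_2 = (-0.7966, +0.6045)
n_3 = (-0.9319, -0.3627)
n_4 = (-0.6236, -0.7817)
n_5 = (-0.1034, -0.9946)
n_6 = (+0.9944, -0.1053)
  (0,1): δ = 151.94°  ·
  (0,2): δ = 83.19°  ·
  (0,3): δ = 24.73°  ✓
  (0,4): δ = 5.43°  ✓
  (0,5): δ = 38.07°  ✓
  (0,6): δ = 127.96°  ·
  (1,2): δ = 111.25°  ·
  (1,3): δ = 52.79°  ✓
  (1,4): δ = 22.64°  ✓
  (1,5): δ = 10.01°  ✓
  (1,6): δ = 99.90°  ·
  (2,3): δ = 121.54°  ·
  (2,4): δ = 91.39°  ·
  (2,5): δ = 58.75°  ✓
  (2,6): δ = 31.15°  ✓
  (3,4): δ = 149.85°  ·
  (3,5): δ = 117.20°  ·
  (3,6): δ = 27.31°  ✓
  (4,5): δ = 147.36°  ·
  (4,6): δ = 57.46°  ✓
  (5,6): δ = 90.11°  ·
antipodal pairs: 10

count = 10; pairs: (0,3), (0,4), (0,5), (1,3), (1,4), (1,5), (2,5), (2,6), (3,6), (4,6)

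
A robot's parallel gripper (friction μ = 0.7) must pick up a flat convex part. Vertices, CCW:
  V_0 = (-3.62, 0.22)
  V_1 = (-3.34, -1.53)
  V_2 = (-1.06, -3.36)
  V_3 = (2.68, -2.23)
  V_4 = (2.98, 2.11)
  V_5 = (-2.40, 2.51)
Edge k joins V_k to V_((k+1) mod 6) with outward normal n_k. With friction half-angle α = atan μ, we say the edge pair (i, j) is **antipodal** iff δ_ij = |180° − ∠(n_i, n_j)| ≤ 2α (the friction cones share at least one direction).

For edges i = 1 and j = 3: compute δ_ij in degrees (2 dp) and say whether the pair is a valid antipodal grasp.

δ = 55.20°, valid

α = atan 0.7 = 34.99°;  2α = 69.98°
edge 1: e_1 = (+2.28, -1.83);  n_1 = (-0.6259, -0.7799)
edge 3: e_3 = (+0.30, +4.34);  n_3 = (+0.9976, -0.0690)
∠(n_1, n_3) = 124.80°
δ = |180° − 124.80°| = 55.20°
55.20° ≤ 2α = 69.98°  →  valid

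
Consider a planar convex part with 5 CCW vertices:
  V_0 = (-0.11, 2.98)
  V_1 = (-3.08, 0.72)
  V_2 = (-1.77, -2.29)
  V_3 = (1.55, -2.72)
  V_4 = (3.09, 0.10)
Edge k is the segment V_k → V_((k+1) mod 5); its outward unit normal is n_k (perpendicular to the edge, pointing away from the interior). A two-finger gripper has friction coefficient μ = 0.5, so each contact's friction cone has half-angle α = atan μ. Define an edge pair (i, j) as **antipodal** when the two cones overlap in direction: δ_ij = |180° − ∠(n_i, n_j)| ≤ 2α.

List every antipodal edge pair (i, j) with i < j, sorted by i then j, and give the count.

α = atan 0.5 = 26.57°;  2α = 53.13°
n_0 = (-0.6056, +0.7958)
n_1 = (-0.9169, -0.3991)
n_2 = (-0.1284, -0.9917)
n_3 = (+0.8777, -0.4793)
n_4 = (+0.6690, +0.7433)
  (0,1): δ = 103.75°  ·
  (0,2): δ = 44.65°  ✓
  (0,3): δ = 24.09°  ✓
  (0,4): δ = 100.74°  ·
  (1,2): δ = 120.90°  ·
  (1,3): δ = 52.16°  ✓
  (1,4): δ = 24.49°  ✓
  (2,3): δ = 111.26°  ·
  (2,4): δ = 34.61°  ✓
  (3,4): δ = 103.35°  ·
antipodal pairs: 5

count = 5; pairs: (0,2), (0,3), (1,3), (1,4), (2,4)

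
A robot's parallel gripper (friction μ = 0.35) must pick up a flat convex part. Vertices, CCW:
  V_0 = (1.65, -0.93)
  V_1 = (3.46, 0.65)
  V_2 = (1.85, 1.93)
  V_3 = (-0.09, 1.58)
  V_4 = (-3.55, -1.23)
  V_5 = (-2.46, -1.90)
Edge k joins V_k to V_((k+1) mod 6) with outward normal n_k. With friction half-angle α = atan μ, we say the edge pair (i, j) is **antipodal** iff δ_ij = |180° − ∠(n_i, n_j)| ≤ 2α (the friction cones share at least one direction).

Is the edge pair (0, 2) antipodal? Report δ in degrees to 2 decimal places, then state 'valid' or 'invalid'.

δ = 30.89°, valid

α = atan 0.35 = 19.29°;  2α = 38.58°
edge 0: e_0 = (+1.81, +1.58);  n_0 = (+0.6576, -0.7533)
edge 2: e_2 = (-1.94, -0.35);  n_2 = (-0.1775, +0.9841)
∠(n_0, n_2) = 149.11°
δ = |180° − 149.11°| = 30.89°
30.89° ≤ 2α = 38.58°  →  valid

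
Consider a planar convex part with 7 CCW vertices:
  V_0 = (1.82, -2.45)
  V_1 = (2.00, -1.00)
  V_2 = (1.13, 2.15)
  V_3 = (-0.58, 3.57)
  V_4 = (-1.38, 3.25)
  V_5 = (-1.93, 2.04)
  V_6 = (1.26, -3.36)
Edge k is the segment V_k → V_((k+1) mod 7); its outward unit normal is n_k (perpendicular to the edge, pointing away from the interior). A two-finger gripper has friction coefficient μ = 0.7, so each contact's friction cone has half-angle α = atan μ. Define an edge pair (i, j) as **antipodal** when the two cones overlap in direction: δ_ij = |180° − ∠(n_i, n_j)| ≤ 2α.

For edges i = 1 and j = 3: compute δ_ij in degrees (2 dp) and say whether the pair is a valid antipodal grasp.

δ = 83.64°, invalid

α = atan 0.7 = 34.99°;  2α = 69.98°
edge 1: e_1 = (-0.87, +3.15);  n_1 = (+0.9639, +0.2662)
edge 3: e_3 = (-0.80, -0.32);  n_3 = (-0.3714, +0.9285)
∠(n_1, n_3) = 96.36°
δ = |180° − 96.36°| = 83.64°
83.64° > 2α = 69.98°  →  invalid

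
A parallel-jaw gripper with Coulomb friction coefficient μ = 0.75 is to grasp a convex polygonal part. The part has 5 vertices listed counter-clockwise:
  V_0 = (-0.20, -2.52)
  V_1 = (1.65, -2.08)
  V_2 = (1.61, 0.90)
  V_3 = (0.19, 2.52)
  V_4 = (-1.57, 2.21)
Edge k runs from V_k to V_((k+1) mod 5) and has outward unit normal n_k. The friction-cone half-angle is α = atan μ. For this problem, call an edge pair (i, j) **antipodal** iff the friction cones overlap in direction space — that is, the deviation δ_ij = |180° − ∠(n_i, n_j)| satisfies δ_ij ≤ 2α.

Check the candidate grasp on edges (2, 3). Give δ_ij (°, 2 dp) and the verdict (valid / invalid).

α = atan 0.75 = 36.87°;  2α = 73.74°
edge 2: e_2 = (-1.42, +1.62);  n_2 = (+0.7520, +0.6592)
edge 3: e_3 = (-1.76, -0.31);  n_3 = (-0.1735, +0.9848)
∠(n_2, n_3) = 58.75°
δ = |180° − 58.75°| = 121.25°
121.25° > 2α = 73.74°  →  invalid

δ = 121.25°, invalid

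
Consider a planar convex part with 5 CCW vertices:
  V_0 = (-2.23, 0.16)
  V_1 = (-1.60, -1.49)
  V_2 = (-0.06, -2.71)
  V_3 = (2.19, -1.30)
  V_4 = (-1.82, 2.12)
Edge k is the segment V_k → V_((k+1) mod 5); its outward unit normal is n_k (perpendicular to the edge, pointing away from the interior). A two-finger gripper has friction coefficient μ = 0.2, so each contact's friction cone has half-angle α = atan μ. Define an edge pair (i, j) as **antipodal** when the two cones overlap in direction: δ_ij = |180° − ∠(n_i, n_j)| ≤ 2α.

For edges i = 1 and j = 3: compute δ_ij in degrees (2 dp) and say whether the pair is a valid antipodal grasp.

δ = 2.07°, valid

α = atan 0.2 = 11.31°;  2α = 22.62°
edge 1: e_1 = (+1.54, -1.22);  n_1 = (-0.6210, -0.7838)
edge 3: e_3 = (-4.01, +3.42);  n_3 = (+0.6489, +0.7609)
∠(n_1, n_3) = 177.93°
δ = |180° − 177.93°| = 2.07°
2.07° ≤ 2α = 22.62°  →  valid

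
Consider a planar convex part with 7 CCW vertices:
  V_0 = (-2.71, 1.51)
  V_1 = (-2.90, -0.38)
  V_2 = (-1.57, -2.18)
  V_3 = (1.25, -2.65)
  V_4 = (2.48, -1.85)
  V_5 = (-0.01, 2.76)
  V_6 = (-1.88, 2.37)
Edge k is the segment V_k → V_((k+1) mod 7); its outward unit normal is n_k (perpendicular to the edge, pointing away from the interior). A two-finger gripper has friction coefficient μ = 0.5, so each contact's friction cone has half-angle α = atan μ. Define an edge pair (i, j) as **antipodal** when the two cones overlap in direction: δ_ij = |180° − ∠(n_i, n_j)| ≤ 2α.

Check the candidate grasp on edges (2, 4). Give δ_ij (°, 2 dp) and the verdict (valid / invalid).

δ = 52.16°, valid

α = atan 0.5 = 26.57°;  2α = 53.13°
edge 2: e_2 = (+2.82, -0.47);  n_2 = (-0.1644, -0.9864)
edge 4: e_4 = (-2.49, +4.61);  n_4 = (+0.8799, +0.4752)
∠(n_2, n_4) = 127.84°
δ = |180° − 127.84°| = 52.16°
52.16° ≤ 2α = 53.13°  →  valid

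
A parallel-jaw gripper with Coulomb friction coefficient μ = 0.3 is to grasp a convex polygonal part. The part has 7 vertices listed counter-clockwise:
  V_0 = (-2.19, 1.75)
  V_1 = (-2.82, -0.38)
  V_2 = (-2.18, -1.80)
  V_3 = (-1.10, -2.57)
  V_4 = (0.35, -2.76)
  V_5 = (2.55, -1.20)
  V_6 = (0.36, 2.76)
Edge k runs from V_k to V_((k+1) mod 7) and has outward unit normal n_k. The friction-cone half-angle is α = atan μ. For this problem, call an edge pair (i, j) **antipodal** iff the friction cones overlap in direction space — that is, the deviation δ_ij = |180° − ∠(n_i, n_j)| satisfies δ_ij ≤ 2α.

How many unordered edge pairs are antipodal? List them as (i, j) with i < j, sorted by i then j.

α = atan 0.3 = 16.70°;  2α = 33.40°
n_0 = (-0.9589, +0.2836)
n_1 = (-0.9117, -0.4109)
n_2 = (-0.5805, -0.8142)
n_3 = (-0.1299, -0.9915)
n_4 = (+0.5784, -0.8157)
n_5 = (+0.8751, +0.4840)
n_6 = (-0.3682, +0.9297)
  (0,1): δ = 139.26°  ·
  (0,2): δ = 109.01°  ·
  (0,3): δ = 80.99°  ·
  (0,4): δ = 38.18°  ·
  (0,5): δ = 45.42°  ·
  (0,6): δ = 128.08°  ·
  (1,2): δ = 149.75°  ·
  (1,3): δ = 121.73°  ·
  (1,4): δ = 78.92°  ·
  (1,5): δ = 4.68°  ✓
  (1,6): δ = 87.35°  ·
  (2,3): δ = 151.98°  ·
  (2,4): δ = 109.17°  ·
  (2,5): δ = 25.57°  ✓
  (2,6): δ = 57.09°  ·
  (3,4): δ = 137.19°  ·
  (3,5): δ = 53.59°  ·
  (3,6): δ = 29.07°  ✓
  (4,5): δ = 96.40°  ·
  (4,6): δ = 13.73°  ✓
  (5,6): δ = 97.34°  ·
antipodal pairs: 4

count = 4; pairs: (1,5), (2,5), (3,6), (4,6)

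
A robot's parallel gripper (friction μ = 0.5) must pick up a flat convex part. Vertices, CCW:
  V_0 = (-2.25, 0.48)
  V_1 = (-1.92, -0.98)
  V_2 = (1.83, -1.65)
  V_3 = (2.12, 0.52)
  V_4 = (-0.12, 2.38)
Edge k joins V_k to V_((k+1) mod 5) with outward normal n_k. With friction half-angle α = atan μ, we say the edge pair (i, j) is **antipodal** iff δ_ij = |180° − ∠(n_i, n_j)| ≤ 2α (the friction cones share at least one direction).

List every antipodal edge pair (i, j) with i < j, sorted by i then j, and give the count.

count = 5; pairs: (0,2), (0,3), (1,3), (1,4), (2,4)

α = atan 0.5 = 26.57°;  2α = 53.13°
n_0 = (-0.9754, -0.2205)
n_1 = (-0.1759, -0.9844)
n_2 = (+0.9912, -0.1325)
n_3 = (+0.6388, +0.7693)
n_4 = (-0.6657, +0.7462)
  (0,1): δ = 112.87°  ·
  (0,2): δ = 20.35°  ✓
  (0,3): δ = 37.56°  ✓
  (0,4): δ = 119.00°  ·
  (1,2): δ = 87.48°  ·
  (1,3): δ = 29.57°  ✓
  (1,4): δ = 51.86°  ✓
  (2,3): δ = 122.09°  ·
  (2,4): δ = 40.65°  ✓
  (3,4): δ = 98.56°  ·
antipodal pairs: 5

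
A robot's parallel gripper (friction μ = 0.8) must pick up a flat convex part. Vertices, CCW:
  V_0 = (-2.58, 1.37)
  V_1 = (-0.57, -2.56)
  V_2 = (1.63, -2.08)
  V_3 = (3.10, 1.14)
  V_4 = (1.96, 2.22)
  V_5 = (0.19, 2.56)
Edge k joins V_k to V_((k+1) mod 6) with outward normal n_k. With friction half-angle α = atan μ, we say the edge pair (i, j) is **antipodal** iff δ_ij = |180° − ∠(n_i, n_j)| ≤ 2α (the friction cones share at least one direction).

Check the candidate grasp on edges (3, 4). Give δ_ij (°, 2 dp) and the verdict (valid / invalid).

α = atan 0.8 = 38.66°;  2α = 77.32°
edge 3: e_3 = (-1.14, +1.08);  n_3 = (+0.6877, +0.7260)
edge 4: e_4 = (-1.77, +0.34);  n_4 = (+0.1886, +0.9820)
∠(n_3, n_4) = 32.58°
δ = |180° − 32.58°| = 147.42°
147.42° > 2α = 77.32°  →  invalid

δ = 147.42°, invalid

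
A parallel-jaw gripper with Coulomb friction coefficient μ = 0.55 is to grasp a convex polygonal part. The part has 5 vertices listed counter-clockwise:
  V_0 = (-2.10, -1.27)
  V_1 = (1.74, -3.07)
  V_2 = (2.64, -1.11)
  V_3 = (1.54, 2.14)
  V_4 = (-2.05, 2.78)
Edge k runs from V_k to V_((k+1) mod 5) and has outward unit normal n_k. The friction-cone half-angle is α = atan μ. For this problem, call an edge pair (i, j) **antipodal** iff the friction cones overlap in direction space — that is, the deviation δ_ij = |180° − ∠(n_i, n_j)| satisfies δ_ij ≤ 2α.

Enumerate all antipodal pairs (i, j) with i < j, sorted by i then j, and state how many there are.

α = atan 0.55 = 28.81°;  2α = 57.62°
n_0 = (-0.4244, -0.9055)
n_1 = (+0.9088, -0.4173)
n_2 = (+0.9472, +0.3206)
n_3 = (+0.1755, +0.9845)
n_4 = (-0.9999, +0.0123)
  (0,1): δ = 89.55°  ·
  (0,2): δ = 46.19°  ✓
  (0,3): δ = 15.01°  ✓
  (0,4): δ = 114.41°  ·
  (1,2): δ = 136.64°  ·
  (1,3): δ = 75.44°  ·
  (1,4): δ = 23.96°  ✓
  (2,3): δ = 118.81°  ·
  (2,4): δ = 19.41°  ✓
  (3,4): δ = 80.60°  ·
antipodal pairs: 4

count = 4; pairs: (0,2), (0,3), (1,4), (2,4)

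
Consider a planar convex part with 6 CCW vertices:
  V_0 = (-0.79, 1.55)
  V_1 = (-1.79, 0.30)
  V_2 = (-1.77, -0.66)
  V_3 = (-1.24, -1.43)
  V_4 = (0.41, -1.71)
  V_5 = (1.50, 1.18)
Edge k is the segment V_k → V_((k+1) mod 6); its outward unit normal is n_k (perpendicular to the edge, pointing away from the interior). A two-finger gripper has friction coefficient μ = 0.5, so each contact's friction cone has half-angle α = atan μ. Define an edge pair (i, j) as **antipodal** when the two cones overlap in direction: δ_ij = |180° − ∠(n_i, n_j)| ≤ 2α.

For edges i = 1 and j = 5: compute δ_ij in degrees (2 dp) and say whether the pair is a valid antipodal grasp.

δ = 79.63°, invalid

α = atan 0.5 = 26.57°;  2α = 53.13°
edge 1: e_1 = (+0.02, -0.96);  n_1 = (-0.9998, -0.0208)
edge 5: e_5 = (-2.29, +0.37);  n_5 = (+0.1595, +0.9872)
∠(n_1, n_5) = 100.37°
δ = |180° − 100.37°| = 79.63°
79.63° > 2α = 53.13°  →  invalid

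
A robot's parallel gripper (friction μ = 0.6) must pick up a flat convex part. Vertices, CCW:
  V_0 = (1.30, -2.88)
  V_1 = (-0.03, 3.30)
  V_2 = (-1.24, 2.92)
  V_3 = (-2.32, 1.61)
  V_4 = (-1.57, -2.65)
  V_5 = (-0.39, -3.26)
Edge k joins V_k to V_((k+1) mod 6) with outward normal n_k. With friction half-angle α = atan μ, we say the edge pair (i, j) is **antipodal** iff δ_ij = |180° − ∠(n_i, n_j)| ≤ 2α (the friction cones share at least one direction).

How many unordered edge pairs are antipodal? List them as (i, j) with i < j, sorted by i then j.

count = 6; pairs: (0,2), (0,3), (0,4), (1,4), (1,5), (2,5)

α = atan 0.6 = 30.96°;  2α = 61.93°
n_0 = (+0.9776, +0.2104)
n_1 = (-0.2996, +0.9541)
n_2 = (-0.7716, +0.6361)
n_3 = (-0.9849, -0.1734)
n_4 = (-0.4592, -0.8883)
n_5 = (+0.2194, -0.9756)
  (0,1): δ = 84.71°  ·
  (0,2): δ = 51.65°  ✓
  (0,3): δ = 2.16°  ✓
  (0,4): δ = 50.52°  ✓
  (0,5): δ = 90.53°  ·
  (1,2): δ = 146.94°  ·
  (1,3): δ = 97.45°  ·
  (1,4): δ = 44.77°  ✓
  (1,5): δ = 4.76°  ✓
  (2,3): δ = 130.51°  ·
  (2,4): δ = 77.83°  ·
  (2,5): δ = 37.82°  ✓
  (3,4): δ = 127.32°  ·
  (3,5): δ = 87.31°  ·
  (4,5): δ = 139.99°  ·
antipodal pairs: 6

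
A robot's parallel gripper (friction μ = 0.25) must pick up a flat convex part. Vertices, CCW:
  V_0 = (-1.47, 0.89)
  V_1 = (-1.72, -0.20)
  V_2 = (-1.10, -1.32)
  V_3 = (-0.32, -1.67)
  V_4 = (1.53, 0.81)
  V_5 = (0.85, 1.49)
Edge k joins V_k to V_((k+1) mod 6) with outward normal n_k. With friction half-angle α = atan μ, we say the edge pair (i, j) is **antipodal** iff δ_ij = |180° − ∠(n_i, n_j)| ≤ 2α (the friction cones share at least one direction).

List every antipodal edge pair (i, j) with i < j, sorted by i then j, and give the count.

α = atan 0.25 = 14.04°;  2α = 28.07°
n_0 = (-0.9747, +0.2236)
n_1 = (-0.8749, -0.4843)
n_2 = (-0.4094, -0.9124)
n_3 = (+0.8015, -0.5979)
n_4 = (+0.7071, +0.7071)
n_5 = (-0.2504, +0.9681)
  (0,1): δ = 138.11°  ·
  (0,2): δ = 101.25°  ·
  (0,3): δ = 23.80°  ✓
  (0,4): δ = 57.92°  ·
  (0,5): δ = 117.42°  ·
  (1,2): δ = 143.13°  ·
  (1,3): δ = 65.69°  ·
  (1,4): δ = 16.03°  ✓
  (1,5): δ = 75.53°  ·
  (2,3): δ = 102.56°  ·
  (2,4): δ = 20.83°  ✓
  (2,5): δ = 38.67°  ·
  (3,4): δ = 98.28°  ·
  (3,5): δ = 38.78°  ·
  (4,5): δ = 120.50°  ·
antipodal pairs: 3

count = 3; pairs: (0,3), (1,4), (2,4)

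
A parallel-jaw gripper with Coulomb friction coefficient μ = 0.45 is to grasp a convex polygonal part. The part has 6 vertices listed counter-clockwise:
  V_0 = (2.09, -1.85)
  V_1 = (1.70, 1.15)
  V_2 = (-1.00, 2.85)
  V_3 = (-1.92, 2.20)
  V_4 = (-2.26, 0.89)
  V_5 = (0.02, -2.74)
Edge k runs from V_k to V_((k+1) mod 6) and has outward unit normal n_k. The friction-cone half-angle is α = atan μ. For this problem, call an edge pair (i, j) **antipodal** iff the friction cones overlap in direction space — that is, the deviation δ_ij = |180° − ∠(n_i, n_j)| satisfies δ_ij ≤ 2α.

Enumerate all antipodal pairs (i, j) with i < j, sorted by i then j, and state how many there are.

count = 4; pairs: (0,3), (0,4), (1,4), (2,5)

α = atan 0.45 = 24.23°;  2α = 48.46°
n_0 = (+0.9917, +0.1289)
n_1 = (+0.5328, +0.8462)
n_2 = (-0.5770, +0.8167)
n_3 = (-0.9679, +0.2512)
n_4 = (-0.8468, -0.5319)
n_5 = (+0.3950, -0.9187)
  (0,1): δ = 129.60°  ·
  (0,2): δ = 62.16°  ·
  (0,3): δ = 21.96°  ✓
  (0,4): δ = 24.73°  ✓
  (0,5): δ = 105.86°  ·
  (1,2): δ = 112.56°  ·
  (1,3): δ = 72.35°  ·
  (1,4): δ = 25.67°  ✓
  (1,5): δ = 55.46°  ·
  (2,3): δ = 139.79°  ·
  (2,4): δ = 93.11°  ·
  (2,5): δ = 11.98°  ✓
  (3,4): δ = 133.32°  ·
  (3,5): δ = 52.18°  ·
  (4,5): δ = 98.87°  ·
antipodal pairs: 4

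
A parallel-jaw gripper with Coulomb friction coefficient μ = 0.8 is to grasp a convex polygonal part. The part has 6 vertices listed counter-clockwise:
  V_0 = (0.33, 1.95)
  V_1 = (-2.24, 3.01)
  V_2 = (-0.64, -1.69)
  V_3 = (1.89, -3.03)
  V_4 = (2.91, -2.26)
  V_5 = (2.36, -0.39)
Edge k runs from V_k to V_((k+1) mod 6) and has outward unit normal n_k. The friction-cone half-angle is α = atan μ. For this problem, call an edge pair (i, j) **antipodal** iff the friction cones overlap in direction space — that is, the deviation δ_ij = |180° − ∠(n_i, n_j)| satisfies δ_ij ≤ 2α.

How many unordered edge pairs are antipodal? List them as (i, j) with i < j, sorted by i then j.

α = atan 0.8 = 38.66°;  2α = 77.32°
n_0 = (+0.3813, +0.9245)
n_1 = (-0.9466, -0.3223)
n_2 = (-0.4680, -0.8837)
n_3 = (+0.6025, -0.7981)
n_4 = (+0.9594, +0.2822)
n_5 = (+0.7554, +0.6553)
  (0,1): δ = 48.79°  ✓
  (0,2): δ = 5.49°  ✓
  (0,3): δ = 59.46°  ✓
  (0,4): δ = 128.80°  ·
  (0,5): δ = 153.36°  ·
  (1,2): δ = 136.71°  ·
  (1,3): δ = 71.75°  ✓
  (1,4): δ = 2.41°  ✓
  (1,5): δ = 22.14°  ✓
  (2,3): δ = 115.04°  ·
  (2,4): δ = 45.70°  ✓
  (2,5): δ = 21.15°  ✓
  (3,4): δ = 110.66°  ·
  (3,5): δ = 86.11°  ·
  (4,5): δ = 155.45°  ·
antipodal pairs: 8

count = 8; pairs: (0,1), (0,2), (0,3), (1,3), (1,4), (1,5), (2,4), (2,5)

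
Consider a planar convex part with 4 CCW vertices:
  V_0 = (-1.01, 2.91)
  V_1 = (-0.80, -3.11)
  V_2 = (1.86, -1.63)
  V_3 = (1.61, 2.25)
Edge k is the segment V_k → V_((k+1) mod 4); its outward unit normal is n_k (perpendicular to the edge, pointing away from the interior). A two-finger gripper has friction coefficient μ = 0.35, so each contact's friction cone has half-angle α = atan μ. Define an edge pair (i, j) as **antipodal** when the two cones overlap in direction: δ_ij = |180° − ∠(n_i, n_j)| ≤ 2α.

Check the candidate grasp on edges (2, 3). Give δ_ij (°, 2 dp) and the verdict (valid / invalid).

α = atan 0.35 = 19.29°;  2α = 38.58°
edge 2: e_2 = (-0.25, +3.88);  n_2 = (+0.9979, +0.0643)
edge 3: e_3 = (-2.62, +0.66);  n_3 = (+0.2443, +0.9697)
∠(n_2, n_3) = 72.17°
δ = |180° − 72.17°| = 107.83°
107.83° > 2α = 38.58°  →  invalid

δ = 107.83°, invalid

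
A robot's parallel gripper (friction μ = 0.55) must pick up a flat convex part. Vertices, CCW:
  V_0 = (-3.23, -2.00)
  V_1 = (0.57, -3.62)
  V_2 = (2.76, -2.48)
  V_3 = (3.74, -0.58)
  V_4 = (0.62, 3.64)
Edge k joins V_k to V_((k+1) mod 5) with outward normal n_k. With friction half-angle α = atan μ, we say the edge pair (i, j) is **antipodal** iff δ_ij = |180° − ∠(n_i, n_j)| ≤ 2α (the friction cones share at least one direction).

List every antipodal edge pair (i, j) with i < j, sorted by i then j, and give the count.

count = 3; pairs: (0,3), (1,4), (2,4)

α = atan 0.55 = 28.81°;  2α = 57.62°
n_0 = (-0.3922, -0.9199)
n_1 = (+0.4617, -0.8870)
n_2 = (+0.8887, -0.4584)
n_3 = (+0.8041, +0.5945)
n_4 = (-0.8259, +0.5638)
  (0,1): δ = 129.41°  ·
  (0,2): δ = 94.19°  ·
  (0,3): δ = 30.43°  ✓
  (0,4): δ = 78.77°  ·
  (1,2): δ = 144.78°  ·
  (1,3): δ = 81.02°  ·
  (1,4): δ = 28.18°  ✓
  (2,3): δ = 116.24°  ·
  (2,4): δ = 7.03°  ✓
  (3,4): δ = 70.80°  ·
antipodal pairs: 3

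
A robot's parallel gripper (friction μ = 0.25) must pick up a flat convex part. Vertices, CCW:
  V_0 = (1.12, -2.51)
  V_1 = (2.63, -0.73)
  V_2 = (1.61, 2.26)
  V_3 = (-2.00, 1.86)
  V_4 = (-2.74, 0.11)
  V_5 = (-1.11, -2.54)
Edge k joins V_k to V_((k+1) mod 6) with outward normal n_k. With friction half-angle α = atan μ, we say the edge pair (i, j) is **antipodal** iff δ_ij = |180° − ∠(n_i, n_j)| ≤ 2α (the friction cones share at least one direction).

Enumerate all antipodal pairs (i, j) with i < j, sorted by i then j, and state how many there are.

α = atan 0.25 = 14.04°;  2α = 28.07°
n_0 = (+0.7626, -0.6469)
n_1 = (+0.9464, +0.3229)
n_2 = (-0.1101, +0.9939)
n_3 = (-0.9210, +0.3895)
n_4 = (-0.8518, -0.5239)
n_5 = (+0.0135, -0.9999)
  (0,1): δ = 120.86°  ·
  (0,2): δ = 43.37°  ·
  (0,3): δ = 17.39°  ✓
  (0,4): δ = 71.90°  ·
  (0,5): δ = 131.08°  ·
  (1,2): δ = 102.51°  ·
  (1,3): δ = 41.76°  ·
  (1,4): δ = 12.76°  ✓
  (1,5): δ = 71.93°  ·
  (2,3): δ = 119.24°  ·
  (2,4): δ = 64.73°  ·
  (2,5): δ = 5.55°  ✓
  (3,4): δ = 125.48°  ·
  (3,5): δ = 66.31°  ·
  (4,5): δ = 120.82°  ·
antipodal pairs: 3

count = 3; pairs: (0,3), (1,4), (2,5)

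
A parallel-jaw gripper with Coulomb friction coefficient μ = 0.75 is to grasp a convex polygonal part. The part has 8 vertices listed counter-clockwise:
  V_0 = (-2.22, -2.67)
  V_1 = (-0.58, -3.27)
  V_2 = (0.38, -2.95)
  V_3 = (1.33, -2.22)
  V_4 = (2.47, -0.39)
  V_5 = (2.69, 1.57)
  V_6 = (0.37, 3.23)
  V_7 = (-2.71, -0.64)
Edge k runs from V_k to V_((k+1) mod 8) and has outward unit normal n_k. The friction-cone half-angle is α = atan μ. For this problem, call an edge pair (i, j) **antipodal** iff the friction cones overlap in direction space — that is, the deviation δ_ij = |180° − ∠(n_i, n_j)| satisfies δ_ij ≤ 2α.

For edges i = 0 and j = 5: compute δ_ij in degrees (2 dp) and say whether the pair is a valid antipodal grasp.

δ = 15.49°, valid

α = atan 0.75 = 36.87°;  2α = 73.74°
edge 0: e_0 = (+1.64, -0.60);  n_0 = (-0.3436, -0.9391)
edge 5: e_5 = (-2.32, +1.66);  n_5 = (+0.5819, +0.8133)
∠(n_0, n_5) = 164.51°
δ = |180° − 164.51°| = 15.49°
15.49° ≤ 2α = 73.74°  →  valid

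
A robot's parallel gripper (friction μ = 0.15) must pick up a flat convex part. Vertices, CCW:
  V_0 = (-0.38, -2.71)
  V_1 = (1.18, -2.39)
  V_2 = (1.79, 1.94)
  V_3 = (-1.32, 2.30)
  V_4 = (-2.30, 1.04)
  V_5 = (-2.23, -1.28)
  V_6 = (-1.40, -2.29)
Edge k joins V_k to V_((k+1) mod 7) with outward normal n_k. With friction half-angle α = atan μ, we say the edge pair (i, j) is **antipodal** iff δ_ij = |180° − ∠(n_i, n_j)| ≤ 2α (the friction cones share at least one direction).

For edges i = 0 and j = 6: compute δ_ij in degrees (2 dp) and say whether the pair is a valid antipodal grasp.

α = atan 0.15 = 8.53°;  2α = 17.06°
edge 0: e_0 = (+1.56, +0.32);  n_0 = (+0.2009, -0.9796)
edge 6: e_6 = (+1.02, -0.42);  n_6 = (-0.3807, -0.9247)
∠(n_0, n_6) = 33.97°
δ = |180° − 33.97°| = 146.03°
146.03° > 2α = 17.06°  →  invalid

δ = 146.03°, invalid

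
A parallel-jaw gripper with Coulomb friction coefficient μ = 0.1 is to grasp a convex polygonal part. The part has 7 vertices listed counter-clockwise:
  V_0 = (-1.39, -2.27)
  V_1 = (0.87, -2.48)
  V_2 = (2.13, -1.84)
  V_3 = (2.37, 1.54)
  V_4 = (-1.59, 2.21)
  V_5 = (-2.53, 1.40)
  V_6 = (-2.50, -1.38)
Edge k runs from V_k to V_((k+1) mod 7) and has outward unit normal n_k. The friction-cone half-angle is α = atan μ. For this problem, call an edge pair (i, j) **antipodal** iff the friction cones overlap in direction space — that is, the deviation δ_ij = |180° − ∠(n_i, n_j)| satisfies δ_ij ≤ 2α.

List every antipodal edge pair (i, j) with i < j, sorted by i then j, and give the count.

count = 2; pairs: (0,3), (2,5)

α = atan 0.1 = 5.71°;  2α = 11.42°
n_0 = (-0.0925, -0.9957)
n_1 = (+0.4529, -0.8916)
n_2 = (+0.9975, -0.0708)
n_3 = (+0.1668, +0.9860)
n_4 = (-0.6528, +0.7575)
n_5 = (-0.9999, -0.0108)
n_6 = (-0.6256, -0.7802)
  (0,1): δ = 147.76°  ·
  (0,2): δ = 88.75°  ·
  (0,3): δ = 4.29°  ✓
  (0,4): δ = 46.06°  ·
  (0,5): δ = 95.93°  ·
  (0,6): δ = 146.59°  ·
  (1,2): δ = 120.99°  ·
  (1,3): δ = 36.53°  ·
  (1,4): δ = 13.82°  ·
  (1,5): δ = 63.69°  ·
  (1,6): δ = 114.35°  ·
  (2,3): δ = 95.54°  ·
  (2,4): δ = 45.19°  ·
  (2,5): δ = 4.68°  ✓
  (2,6): δ = 55.34°  ·
  (3,4): δ = 129.65°  ·
  (3,5): δ = 79.78°  ·
  (3,6): δ = 29.12°  ·
  (4,5): δ = 130.13°  ·
  (4,6): δ = 79.47°  ·
  (5,6): δ = 129.34°  ·
antipodal pairs: 2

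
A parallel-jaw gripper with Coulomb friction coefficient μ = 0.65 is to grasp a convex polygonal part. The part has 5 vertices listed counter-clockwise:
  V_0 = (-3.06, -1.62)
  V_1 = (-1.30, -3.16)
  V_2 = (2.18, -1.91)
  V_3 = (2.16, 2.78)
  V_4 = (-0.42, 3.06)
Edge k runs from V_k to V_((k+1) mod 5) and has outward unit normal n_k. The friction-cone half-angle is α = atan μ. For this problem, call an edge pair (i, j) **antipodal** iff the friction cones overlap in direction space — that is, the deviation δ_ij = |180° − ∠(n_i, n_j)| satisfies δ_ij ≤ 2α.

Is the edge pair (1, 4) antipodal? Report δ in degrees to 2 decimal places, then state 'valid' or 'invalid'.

δ = 40.81°, valid

α = atan 0.65 = 33.02°;  2α = 66.05°
edge 1: e_1 = (+3.48, +1.25);  n_1 = (+0.3380, -0.9411)
edge 4: e_4 = (-2.64, -4.68);  n_4 = (-0.8710, +0.4913)
∠(n_1, n_4) = 139.19°
δ = |180° − 139.19°| = 40.81°
40.81° ≤ 2α = 66.05°  →  valid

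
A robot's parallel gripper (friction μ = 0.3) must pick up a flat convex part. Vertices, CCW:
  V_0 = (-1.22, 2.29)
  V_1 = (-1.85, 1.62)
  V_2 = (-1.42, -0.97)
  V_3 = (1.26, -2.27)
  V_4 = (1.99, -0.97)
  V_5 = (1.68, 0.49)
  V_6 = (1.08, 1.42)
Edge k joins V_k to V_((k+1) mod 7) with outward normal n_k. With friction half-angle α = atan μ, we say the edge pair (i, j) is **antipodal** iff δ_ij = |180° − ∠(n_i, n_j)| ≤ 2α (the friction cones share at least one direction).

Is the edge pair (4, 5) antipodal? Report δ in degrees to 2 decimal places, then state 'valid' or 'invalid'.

α = atan 0.3 = 16.70°;  2α = 33.40°
edge 4: e_4 = (-0.31, +1.46);  n_4 = (+0.9782, +0.2077)
edge 5: e_5 = (-0.60, +0.93);  n_5 = (+0.8403, +0.5421)
∠(n_4, n_5) = 20.84°
δ = |180° − 20.84°| = 159.16°
159.16° > 2α = 33.40°  →  invalid

δ = 159.16°, invalid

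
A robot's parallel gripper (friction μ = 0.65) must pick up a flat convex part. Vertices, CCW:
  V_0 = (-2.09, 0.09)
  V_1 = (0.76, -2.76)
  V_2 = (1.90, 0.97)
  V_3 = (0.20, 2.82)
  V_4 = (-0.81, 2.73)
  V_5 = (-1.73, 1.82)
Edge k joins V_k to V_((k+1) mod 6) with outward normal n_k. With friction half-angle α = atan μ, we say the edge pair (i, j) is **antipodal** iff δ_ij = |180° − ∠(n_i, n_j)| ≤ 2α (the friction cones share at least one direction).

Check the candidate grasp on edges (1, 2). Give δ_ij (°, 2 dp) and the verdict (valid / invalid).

δ = 120.42°, invalid

α = atan 0.65 = 33.02°;  2α = 66.05°
edge 1: e_1 = (+1.14, +3.73);  n_1 = (+0.9563, -0.2923)
edge 2: e_2 = (-1.70, +1.85);  n_2 = (+0.7363, +0.6766)
∠(n_1, n_2) = 59.58°
δ = |180° − 59.58°| = 120.42°
120.42° > 2α = 66.05°  →  invalid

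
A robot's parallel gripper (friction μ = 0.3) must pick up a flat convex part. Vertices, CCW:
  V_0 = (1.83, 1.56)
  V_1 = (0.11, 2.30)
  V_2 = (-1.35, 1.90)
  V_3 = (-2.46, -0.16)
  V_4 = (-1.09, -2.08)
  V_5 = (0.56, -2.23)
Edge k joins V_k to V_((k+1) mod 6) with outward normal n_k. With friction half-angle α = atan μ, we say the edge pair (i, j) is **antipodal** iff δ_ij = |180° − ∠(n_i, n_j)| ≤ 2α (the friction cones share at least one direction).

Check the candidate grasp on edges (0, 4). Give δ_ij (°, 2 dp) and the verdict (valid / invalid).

α = atan 0.3 = 16.70°;  2α = 33.40°
edge 0: e_0 = (-1.72, +0.74);  n_0 = (+0.3952, +0.9186)
edge 4: e_4 = (+1.65, -0.15);  n_4 = (-0.0905, -0.9959)
∠(n_0, n_4) = 161.92°
δ = |180° − 161.92°| = 18.08°
18.08° ≤ 2α = 33.40°  →  valid

δ = 18.08°, valid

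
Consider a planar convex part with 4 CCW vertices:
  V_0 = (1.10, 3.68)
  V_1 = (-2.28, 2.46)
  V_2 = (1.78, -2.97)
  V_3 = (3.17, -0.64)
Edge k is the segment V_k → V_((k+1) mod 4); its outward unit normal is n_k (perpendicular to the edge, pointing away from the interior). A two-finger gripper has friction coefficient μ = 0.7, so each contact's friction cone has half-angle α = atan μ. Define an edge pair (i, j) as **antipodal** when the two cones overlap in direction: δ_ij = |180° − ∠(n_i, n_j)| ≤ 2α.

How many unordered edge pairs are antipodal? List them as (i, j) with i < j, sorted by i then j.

α = atan 0.7 = 34.99°;  2α = 69.98°
n_0 = (-0.3395, +0.9406)
n_1 = (-0.8009, -0.5988)
n_2 = (+0.8588, -0.5123)
n_3 = (+0.9018, +0.4321)
  (0,1): δ = 73.06°  ·
  (0,2): δ = 39.33°  ✓
  (0,3): δ = 95.76°  ·
  (1,2): δ = 67.60°  ✓
  (1,3): δ = 11.18°  ✓
  (2,3): δ = 123.58°  ·
antipodal pairs: 3

count = 3; pairs: (0,2), (1,2), (1,3)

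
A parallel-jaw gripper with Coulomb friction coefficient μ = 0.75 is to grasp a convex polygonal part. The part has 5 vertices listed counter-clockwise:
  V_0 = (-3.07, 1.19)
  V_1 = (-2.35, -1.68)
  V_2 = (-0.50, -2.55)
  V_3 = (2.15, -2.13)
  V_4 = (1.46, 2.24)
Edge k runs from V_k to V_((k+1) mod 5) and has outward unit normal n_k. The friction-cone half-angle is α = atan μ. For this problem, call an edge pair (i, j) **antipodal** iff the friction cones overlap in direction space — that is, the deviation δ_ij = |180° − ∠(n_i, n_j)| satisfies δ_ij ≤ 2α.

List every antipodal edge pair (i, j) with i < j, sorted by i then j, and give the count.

α = atan 0.75 = 36.87°;  2α = 73.74°
n_0 = (-0.9699, -0.2433)
n_1 = (-0.4256, -0.9049)
n_2 = (+0.1565, -0.9877)
n_3 = (+0.9878, +0.1560)
n_4 = (-0.2258, +0.9742)
  (0,1): δ = 129.27°  ·
  (0,2): δ = 95.08°  ·
  (0,3): δ = 5.11°  ✓
  (0,4): δ = 88.97°  ·
  (1,2): δ = 145.81°  ·
  (1,3): δ = 55.84°  ✓
  (1,4): δ = 38.24°  ✓
  (2,3): δ = 90.03°  ·
  (2,4): δ = 4.04°  ✓
  (3,4): δ = 85.92°  ·
antipodal pairs: 4

count = 4; pairs: (0,3), (1,3), (1,4), (2,4)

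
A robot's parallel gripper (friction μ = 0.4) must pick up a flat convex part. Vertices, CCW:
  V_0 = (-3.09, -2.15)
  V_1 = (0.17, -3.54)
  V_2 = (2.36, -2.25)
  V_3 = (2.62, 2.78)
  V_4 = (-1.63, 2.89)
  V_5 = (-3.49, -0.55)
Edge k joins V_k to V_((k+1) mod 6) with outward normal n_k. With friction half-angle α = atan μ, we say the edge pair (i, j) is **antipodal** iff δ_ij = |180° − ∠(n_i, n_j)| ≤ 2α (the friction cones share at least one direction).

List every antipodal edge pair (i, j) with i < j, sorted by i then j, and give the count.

α = atan 0.4 = 21.80°;  2α = 43.60°
n_0 = (-0.3922, -0.9199)
n_1 = (+0.5075, -0.8616)
n_2 = (+0.9987, -0.0516)
n_3 = (+0.0259, +0.9997)
n_4 = (-0.8796, +0.4756)
n_5 = (-0.9701, -0.2425)
  (0,1): δ = 126.41°  ·
  (0,2): δ = 69.87°  ·
  (0,3): δ = 21.61°  ✓
  (0,4): δ = 84.69°  ·
  (0,5): δ = 127.13°  ·
  (1,2): δ = 123.46°  ·
  (1,3): δ = 31.98°  ✓
  (1,4): δ = 31.10°  ✓
  (1,5): δ = 73.54°  ·
  (2,3): δ = 88.52°  ·
  (2,4): δ = 25.44°  ✓
  (2,5): δ = 17.00°  ✓
  (3,4): δ = 116.92°  ·
  (3,5): δ = 74.48°  ·
  (4,5): δ = 137.56°  ·
antipodal pairs: 5

count = 5; pairs: (0,3), (1,3), (1,4), (2,4), (2,5)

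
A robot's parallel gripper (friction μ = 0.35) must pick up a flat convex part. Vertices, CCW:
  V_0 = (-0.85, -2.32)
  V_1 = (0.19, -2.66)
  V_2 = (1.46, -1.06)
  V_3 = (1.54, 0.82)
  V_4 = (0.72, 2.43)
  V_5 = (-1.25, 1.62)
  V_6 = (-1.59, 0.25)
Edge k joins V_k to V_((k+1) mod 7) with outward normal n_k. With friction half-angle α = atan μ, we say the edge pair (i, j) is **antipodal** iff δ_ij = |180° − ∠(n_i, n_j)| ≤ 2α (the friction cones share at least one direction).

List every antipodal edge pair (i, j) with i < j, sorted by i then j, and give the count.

α = atan 0.35 = 19.29°;  2α = 38.58°
n_0 = (-0.3107, -0.9505)
n_1 = (+0.7833, -0.6217)
n_2 = (+0.9991, -0.0425)
n_3 = (+0.8911, +0.4538)
n_4 = (-0.3803, +0.9249)
n_5 = (-0.9706, +0.2409)
n_6 = (-0.9610, -0.2767)
  (0,1): δ = 110.34°  ·
  (0,2): δ = 74.33°  ·
  (0,3): δ = 44.91°  ·
  (0,4): δ = 40.45°  ·
  (0,5): δ = 94.17°  ·
  (0,6): δ = 124.17°  ·
  (1,2): δ = 144.00°  ·
  (1,3): δ = 114.57°  ·
  (1,4): δ = 29.21°  ✓
  (1,5): δ = 24.50°  ✓
  (1,6): δ = 54.50°  ·
  (2,3): δ = 150.57°  ·
  (2,4): δ = 65.21°  ·
  (2,5): δ = 11.50°  ✓
  (2,6): δ = 18.50°  ✓
  (3,4): δ = 94.64°  ·
  (3,5): δ = 40.93°  ·
  (3,6): δ = 10.93°  ✓
  (4,5): δ = 126.29°  ·
  (4,6): δ = 96.29°  ·
  (5,6): δ = 150.00°  ·
antipodal pairs: 5

count = 5; pairs: (1,4), (1,5), (2,5), (2,6), (3,6)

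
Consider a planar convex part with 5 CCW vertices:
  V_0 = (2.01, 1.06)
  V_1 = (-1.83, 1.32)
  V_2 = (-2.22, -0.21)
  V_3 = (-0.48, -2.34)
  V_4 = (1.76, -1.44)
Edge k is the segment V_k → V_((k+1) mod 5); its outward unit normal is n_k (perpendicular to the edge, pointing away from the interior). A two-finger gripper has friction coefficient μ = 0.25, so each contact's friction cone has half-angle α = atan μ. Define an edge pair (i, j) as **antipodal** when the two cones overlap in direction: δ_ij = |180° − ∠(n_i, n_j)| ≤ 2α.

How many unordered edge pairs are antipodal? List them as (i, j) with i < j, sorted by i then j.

α = atan 0.25 = 14.04°;  2α = 28.07°
n_0 = (+0.0676, +0.9977)
n_1 = (-0.9690, +0.2470)
n_2 = (-0.7744, -0.6326)
n_3 = (+0.3728, -0.9279)
n_4 = (+0.9950, -0.0995)
  (0,1): δ = 100.43°  ·
  (0,2): δ = 46.88°  ·
  (0,3): δ = 25.76°  ✓
  (0,4): δ = 88.16°  ·
  (1,2): δ = 126.45°  ·
  (1,3): δ = 53.81°  ·
  (1,4): δ = 8.59°  ✓
  (2,3): δ = 107.36°  ·
  (2,4): δ = 44.96°  ·
  (3,4): δ = 117.60°  ·
antipodal pairs: 2

count = 2; pairs: (0,3), (1,4)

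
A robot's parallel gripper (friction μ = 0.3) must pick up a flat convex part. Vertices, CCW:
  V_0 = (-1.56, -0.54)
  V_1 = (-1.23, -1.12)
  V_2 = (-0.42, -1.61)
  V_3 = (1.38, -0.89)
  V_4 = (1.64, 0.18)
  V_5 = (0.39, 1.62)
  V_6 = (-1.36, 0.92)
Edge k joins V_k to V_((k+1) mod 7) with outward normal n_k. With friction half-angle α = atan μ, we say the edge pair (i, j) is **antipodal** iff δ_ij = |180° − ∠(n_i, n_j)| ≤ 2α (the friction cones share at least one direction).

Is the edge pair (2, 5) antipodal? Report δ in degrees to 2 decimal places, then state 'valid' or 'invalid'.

α = atan 0.3 = 16.70°;  2α = 33.40°
edge 2: e_2 = (+1.80, +0.72);  n_2 = (+0.3714, -0.9285)
edge 5: e_5 = (-1.75, -0.70);  n_5 = (-0.3714, +0.9285)
∠(n_2, n_5) = 180.00°
δ = |180° − 180.00°| = 0.00°
0.00° ≤ 2α = 33.40°  →  valid

δ = 0.00°, valid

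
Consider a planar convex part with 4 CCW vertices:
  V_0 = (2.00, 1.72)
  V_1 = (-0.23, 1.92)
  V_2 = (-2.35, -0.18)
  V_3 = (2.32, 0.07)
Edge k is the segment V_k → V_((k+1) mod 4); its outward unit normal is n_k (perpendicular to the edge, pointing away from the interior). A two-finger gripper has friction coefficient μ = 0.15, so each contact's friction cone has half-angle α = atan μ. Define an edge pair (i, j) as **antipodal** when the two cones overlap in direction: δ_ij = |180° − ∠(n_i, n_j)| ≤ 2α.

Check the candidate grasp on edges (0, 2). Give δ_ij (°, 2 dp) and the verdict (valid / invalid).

α = atan 0.15 = 8.53°;  2α = 17.06°
edge 0: e_0 = (-2.23, +0.20);  n_0 = (+0.0893, +0.9960)
edge 2: e_2 = (+4.67, +0.25);  n_2 = (+0.0535, -0.9986)
∠(n_0, n_2) = 171.81°
δ = |180° − 171.81°| = 8.19°
8.19° ≤ 2α = 17.06°  →  valid

δ = 8.19°, valid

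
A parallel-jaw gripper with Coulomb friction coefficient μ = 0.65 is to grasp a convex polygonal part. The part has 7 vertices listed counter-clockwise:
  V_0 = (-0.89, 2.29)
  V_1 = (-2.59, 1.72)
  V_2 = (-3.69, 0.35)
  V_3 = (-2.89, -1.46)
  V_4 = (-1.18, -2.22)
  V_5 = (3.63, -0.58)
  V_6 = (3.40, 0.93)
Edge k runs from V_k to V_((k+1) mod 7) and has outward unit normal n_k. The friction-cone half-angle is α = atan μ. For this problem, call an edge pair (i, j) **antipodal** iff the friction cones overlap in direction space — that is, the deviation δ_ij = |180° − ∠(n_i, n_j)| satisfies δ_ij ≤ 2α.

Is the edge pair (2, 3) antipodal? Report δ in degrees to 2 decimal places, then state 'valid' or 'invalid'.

δ = 137.81°, invalid

α = atan 0.65 = 33.02°;  2α = 66.05°
edge 2: e_2 = (+0.80, -1.81);  n_2 = (-0.9146, -0.4043)
edge 3: e_3 = (+1.71, -0.76);  n_3 = (-0.4061, -0.9138)
∠(n_2, n_3) = 42.19°
δ = |180° − 42.19°| = 137.81°
137.81° > 2α = 66.05°  →  invalid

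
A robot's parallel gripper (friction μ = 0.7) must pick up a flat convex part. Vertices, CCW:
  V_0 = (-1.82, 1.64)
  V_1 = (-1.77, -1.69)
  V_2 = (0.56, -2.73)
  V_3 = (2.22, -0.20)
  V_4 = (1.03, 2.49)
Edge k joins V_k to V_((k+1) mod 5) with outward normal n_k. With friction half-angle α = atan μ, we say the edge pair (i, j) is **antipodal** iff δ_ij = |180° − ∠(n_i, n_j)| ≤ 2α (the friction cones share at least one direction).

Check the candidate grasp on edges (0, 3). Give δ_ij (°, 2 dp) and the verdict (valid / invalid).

α = atan 0.7 = 34.99°;  2α = 69.98°
edge 0: e_0 = (+0.05, -3.33);  n_0 = (-0.9999, -0.0150)
edge 3: e_3 = (-1.19, +2.69);  n_3 = (+0.9145, +0.4046)
∠(n_0, n_3) = 157.00°
δ = |180° − 157.00°| = 23.00°
23.00° ≤ 2α = 69.98°  →  valid

δ = 23.00°, valid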